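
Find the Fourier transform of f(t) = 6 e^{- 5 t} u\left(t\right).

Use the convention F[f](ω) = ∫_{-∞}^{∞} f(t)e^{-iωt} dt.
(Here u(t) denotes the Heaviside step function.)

F(ω) = \frac{6}{i \omega + 5}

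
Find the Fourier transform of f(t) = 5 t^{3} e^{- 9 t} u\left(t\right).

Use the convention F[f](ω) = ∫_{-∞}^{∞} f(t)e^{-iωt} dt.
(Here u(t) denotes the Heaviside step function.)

F(ω) = \frac{30}{\left(i \omega + 9\right)^{4}}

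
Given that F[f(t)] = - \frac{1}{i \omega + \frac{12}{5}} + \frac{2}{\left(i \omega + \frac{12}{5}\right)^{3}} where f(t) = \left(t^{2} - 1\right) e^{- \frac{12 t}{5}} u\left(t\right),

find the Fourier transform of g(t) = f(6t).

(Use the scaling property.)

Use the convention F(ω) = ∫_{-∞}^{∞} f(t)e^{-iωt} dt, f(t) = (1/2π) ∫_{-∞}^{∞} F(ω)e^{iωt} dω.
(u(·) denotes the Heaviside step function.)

F[g](ω) = \frac{5 \left(9000 i \omega - \left(5 i \omega + 72\right)^{3} + 129600\right)}{\left(5 i \omega + 72\right)^{4}}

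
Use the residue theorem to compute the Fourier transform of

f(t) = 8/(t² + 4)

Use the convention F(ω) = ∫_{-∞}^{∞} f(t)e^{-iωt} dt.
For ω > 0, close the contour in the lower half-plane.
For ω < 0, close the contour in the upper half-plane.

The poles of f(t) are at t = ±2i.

Let g(z) = f(z)e^{-iωz}; for large |z| the factor e^{-iωz} decays in the lower half-plane when ω > 0 and in the upper half-plane when ω < 0.

Case ω > 0 (lower half-plane, clockwise contour ⇒ F(ω) = -2πi·ΣRes):
  Res_{z = - 2 i} g(z) = 2 i e^{- 2 \omega}
  F(ω) = -2πi·ΣRes = 4 \pi e^{- 2 \omega}

Case ω < 0 (upper half-plane, counterclockwise contour ⇒ F(ω) = +2πi·ΣRes):
  Res_{z = 2 i} g(z) = - 2 i e^{2 \omega}
  F(ω) = 2πi·ΣRes = 4 \pi e^{2 \omega}

Both cases combine into a single formula in |ω|:

F(ω) = 4 \pi e^{- 2 \left|{\omega}\right|}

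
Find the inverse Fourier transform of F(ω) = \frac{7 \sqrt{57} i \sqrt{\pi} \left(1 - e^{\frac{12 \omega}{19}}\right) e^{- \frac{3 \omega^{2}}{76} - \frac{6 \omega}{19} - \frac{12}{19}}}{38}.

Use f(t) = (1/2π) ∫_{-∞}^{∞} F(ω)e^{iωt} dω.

f(t) = 7 e^{- \frac{19 t^{2}}{3}} \sin{\left(4 t \right)}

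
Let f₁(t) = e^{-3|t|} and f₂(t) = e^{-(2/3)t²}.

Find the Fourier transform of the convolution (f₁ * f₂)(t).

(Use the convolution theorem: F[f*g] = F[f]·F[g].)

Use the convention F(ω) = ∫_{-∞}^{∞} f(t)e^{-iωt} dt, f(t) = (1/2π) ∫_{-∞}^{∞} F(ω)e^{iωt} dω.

F[f₁*f₂](ω) = \frac{3 \sqrt{6} \sqrt{\pi} e^{- \frac{3 \omega^{2}}{8}}}{\omega^{2} + 9}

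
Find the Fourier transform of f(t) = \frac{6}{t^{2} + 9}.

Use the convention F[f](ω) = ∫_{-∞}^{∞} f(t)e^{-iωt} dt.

F(ω) = 2 \pi e^{- 3 \left|{\omega}\right|}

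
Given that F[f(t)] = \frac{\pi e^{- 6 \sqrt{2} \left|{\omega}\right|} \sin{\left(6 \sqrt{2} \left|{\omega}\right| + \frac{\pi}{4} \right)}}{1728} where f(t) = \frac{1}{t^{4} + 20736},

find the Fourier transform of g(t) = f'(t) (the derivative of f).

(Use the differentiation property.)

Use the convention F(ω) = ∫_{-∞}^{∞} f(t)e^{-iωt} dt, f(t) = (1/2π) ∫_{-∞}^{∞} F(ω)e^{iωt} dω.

F[g](ω) = \frac{i \pi \omega e^{- 6 \sqrt{2} \left|{\omega}\right|} \sin{\left(6 \sqrt{2} \left|{\omega}\right| + \frac{\pi}{4} \right)}}{1728}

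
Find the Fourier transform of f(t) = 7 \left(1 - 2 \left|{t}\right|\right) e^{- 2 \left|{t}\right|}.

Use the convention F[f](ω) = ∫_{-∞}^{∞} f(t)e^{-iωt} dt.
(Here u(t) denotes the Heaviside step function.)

F(ω) = \frac{56 \omega^{2}}{\left(\omega^{2} + 4\right)^{2}}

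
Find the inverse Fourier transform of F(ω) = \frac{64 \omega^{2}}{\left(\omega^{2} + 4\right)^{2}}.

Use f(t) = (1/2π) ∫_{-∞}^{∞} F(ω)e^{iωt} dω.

f(t) = 8 \left(1 - 2 \left|{t}\right|\right) e^{- 2 \left|{t}\right|}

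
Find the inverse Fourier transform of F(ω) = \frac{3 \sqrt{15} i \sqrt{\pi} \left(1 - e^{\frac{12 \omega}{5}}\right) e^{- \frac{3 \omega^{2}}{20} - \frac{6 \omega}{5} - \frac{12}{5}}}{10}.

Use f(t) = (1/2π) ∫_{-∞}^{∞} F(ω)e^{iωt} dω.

f(t) = 3 e^{- \frac{5 t^{2}}{3}} \sin{\left(4 t \right)}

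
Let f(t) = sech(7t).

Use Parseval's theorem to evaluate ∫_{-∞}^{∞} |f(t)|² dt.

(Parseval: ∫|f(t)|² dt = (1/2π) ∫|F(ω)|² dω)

∫|f(t)|² dt = \frac{2}{7}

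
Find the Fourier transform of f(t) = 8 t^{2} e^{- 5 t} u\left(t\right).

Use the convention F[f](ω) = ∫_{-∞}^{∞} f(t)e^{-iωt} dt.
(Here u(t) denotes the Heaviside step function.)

F(ω) = \frac{16}{\left(i \omega + 5\right)^{3}}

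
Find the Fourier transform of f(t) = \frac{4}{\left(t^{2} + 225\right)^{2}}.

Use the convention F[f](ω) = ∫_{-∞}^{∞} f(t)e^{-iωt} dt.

F(ω) = \frac{2 \pi \left(15 \left|{\omega}\right| + 1\right) e^{- 15 \left|{\omega}\right|}}{3375}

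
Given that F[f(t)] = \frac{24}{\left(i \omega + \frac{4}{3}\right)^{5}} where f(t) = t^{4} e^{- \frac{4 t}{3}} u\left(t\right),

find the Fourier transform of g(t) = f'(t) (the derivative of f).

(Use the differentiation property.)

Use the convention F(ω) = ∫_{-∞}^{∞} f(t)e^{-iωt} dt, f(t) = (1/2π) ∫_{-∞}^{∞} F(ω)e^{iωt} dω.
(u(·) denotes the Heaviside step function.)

F[g](ω) = \frac{5832 i \omega}{\left(3 i \omega + 4\right)^{5}}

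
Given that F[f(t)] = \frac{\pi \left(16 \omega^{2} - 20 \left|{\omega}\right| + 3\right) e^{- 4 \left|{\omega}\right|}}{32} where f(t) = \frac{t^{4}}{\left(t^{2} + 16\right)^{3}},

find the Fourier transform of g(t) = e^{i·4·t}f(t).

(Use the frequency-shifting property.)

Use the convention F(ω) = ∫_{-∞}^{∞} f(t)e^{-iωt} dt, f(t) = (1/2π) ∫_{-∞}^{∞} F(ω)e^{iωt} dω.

F[g](ω) = \frac{\pi \left(16 \left(\omega - 4\right)^{2} - 20 \left|{\omega - 4}\right| + 3\right) e^{- 4 \left|{\omega - 4}\right|}}{32}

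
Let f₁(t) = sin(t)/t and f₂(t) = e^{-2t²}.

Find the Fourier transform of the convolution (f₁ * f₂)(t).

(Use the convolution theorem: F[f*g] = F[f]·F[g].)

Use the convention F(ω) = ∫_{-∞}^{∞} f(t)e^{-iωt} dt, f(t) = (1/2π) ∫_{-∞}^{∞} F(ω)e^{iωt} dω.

F[f₁*f₂](ω) = \begin{cases} \frac{\sqrt{2} \pi^{\frac{3}{2}} e^{- \frac{\omega^{2}}{8}}}{2} & \text{for}\: \omega > -1 \wedge \omega < 1 \\0 & \text{otherwise} \end{cases}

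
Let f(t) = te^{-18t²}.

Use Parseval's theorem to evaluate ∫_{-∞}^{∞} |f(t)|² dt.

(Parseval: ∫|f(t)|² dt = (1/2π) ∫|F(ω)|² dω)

∫|f(t)|² dt = \frac{\sqrt{\pi}}{432}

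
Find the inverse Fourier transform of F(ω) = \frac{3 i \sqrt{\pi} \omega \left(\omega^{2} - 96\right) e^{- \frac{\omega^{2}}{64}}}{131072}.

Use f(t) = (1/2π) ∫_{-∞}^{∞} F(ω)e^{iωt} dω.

f(t) = 3 t^{3} e^{- 16 t^{2}}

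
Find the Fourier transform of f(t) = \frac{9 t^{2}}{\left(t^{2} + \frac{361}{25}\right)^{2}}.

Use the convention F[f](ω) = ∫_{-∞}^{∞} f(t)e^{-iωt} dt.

F(ω) = \frac{9 \pi \left(5 - 19 \left|{\omega}\right|\right) e^{- \frac{19 \left|{\omega}\right|}{5}}}{38}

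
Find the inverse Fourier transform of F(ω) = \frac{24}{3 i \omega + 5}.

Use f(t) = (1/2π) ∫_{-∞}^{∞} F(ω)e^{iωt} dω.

f(t) = 8 e^{- \frac{5 t}{3}} u\left(t\right)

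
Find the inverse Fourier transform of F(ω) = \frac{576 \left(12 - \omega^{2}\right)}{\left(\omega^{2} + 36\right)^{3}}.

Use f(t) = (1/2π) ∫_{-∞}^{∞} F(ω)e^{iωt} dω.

f(t) = 8 t^{2} e^{- 6 \left|{t}\right|}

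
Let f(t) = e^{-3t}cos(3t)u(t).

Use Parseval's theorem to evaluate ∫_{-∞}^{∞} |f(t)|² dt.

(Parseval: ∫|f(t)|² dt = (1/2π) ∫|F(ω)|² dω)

∫|f(t)|² dt = \frac{1}{8}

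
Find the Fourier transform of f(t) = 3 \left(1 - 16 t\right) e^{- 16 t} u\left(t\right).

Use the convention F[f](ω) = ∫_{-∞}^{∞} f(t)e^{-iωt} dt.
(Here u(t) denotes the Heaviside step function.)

F(ω) = \frac{3 i \omega}{- \omega^{2} + 32 i \omega + 256}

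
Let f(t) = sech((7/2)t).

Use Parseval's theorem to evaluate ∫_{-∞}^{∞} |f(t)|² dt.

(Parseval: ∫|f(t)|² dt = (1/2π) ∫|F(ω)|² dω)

∫|f(t)|² dt = \frac{4}{7}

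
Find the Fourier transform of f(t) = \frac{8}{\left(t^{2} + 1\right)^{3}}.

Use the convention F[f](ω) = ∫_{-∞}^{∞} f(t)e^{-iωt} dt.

F(ω) = \pi \left(\omega^{2} + 3 \left|{\omega}\right| + 3\right) e^{- \left|{\omega}\right|}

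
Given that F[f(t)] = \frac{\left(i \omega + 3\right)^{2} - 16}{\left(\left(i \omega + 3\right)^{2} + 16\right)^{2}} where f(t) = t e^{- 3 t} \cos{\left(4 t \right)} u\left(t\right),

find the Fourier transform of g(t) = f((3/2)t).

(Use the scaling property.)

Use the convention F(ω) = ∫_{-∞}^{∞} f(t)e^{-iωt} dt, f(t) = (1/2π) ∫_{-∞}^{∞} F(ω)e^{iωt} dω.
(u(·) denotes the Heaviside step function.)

F[g](ω) = \frac{6 \left(\left(2 i \omega + 9\right)^{2} - 144\right)}{\left(\left(2 i \omega + 9\right)^{2} + 144\right)^{2}}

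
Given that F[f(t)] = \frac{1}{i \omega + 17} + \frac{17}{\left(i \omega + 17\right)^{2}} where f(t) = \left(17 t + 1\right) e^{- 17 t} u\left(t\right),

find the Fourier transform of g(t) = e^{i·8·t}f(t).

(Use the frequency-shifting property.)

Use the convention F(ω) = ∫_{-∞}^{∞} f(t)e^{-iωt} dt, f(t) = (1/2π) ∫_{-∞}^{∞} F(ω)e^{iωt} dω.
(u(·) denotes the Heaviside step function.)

F[g](ω) = \frac{17 i \left(\omega - 8\right) + \left(i \left(\omega - 8\right) + 17\right)^{2} + 289}{\left(i \left(\omega - 8\right) + 17\right)^{3}}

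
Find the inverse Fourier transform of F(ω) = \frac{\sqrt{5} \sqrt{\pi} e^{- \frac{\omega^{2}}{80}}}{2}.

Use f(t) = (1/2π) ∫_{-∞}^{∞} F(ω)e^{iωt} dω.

f(t) = 5 e^{- 20 t^{2}}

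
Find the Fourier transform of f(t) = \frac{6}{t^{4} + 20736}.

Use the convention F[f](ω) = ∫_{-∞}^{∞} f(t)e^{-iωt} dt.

F(ω) = \frac{\pi e^{- 6 \sqrt{2} \left|{\omega}\right|} \sin{\left(6 \sqrt{2} \left|{\omega}\right| + \frac{\pi}{4} \right)}}{288}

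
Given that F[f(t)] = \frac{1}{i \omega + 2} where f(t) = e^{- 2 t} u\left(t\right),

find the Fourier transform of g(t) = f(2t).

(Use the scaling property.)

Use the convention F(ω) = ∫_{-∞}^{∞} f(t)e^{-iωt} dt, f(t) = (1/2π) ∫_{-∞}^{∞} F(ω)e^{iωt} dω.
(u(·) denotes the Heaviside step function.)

F[g](ω) = \frac{1}{i \omega + 4}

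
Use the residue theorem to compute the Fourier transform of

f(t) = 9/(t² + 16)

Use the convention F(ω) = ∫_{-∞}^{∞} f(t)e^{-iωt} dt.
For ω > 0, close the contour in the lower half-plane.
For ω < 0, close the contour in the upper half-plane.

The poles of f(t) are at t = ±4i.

Let g(z) = f(z)e^{-iωz}; for large |z| the factor e^{-iωz} decays in the lower half-plane when ω > 0 and in the upper half-plane when ω < 0.

Case ω > 0 (lower half-plane, clockwise contour ⇒ F(ω) = -2πi·ΣRes):
  Res_{z = - 4 i} g(z) = \frac{9 i e^{- 4 \omega}}{8}
  F(ω) = -2πi·ΣRes = \frac{9 \pi e^{- 4 \omega}}{4}

Case ω < 0 (upper half-plane, counterclockwise contour ⇒ F(ω) = +2πi·ΣRes):
  Res_{z = 4 i} g(z) = - \frac{9 i e^{4 \omega}}{8}
  F(ω) = 2πi·ΣRes = \frac{9 \pi e^{4 \omega}}{4}

Both cases combine into a single formula in |ω|:

F(ω) = \frac{9 \pi e^{- 4 \left|{\omega}\right|}}{4}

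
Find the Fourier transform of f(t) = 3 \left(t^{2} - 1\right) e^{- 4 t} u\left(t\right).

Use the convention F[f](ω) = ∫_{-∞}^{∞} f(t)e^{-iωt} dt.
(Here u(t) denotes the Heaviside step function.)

F(ω) = \frac{3 \left(2 i \omega - \left(i \omega + 4\right)^{3} + 8\right)}{\left(i \omega + 4\right)^{4}}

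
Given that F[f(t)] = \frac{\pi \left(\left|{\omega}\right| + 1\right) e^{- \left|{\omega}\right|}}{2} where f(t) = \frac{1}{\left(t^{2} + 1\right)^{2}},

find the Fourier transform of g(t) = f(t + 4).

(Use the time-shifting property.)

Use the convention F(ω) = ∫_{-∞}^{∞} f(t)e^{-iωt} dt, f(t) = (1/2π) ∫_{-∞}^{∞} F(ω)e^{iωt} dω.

F[g](ω) = \frac{\pi \left(\left|{\omega}\right| + 1\right) e^{4 i \omega - \left|{\omega}\right|}}{2}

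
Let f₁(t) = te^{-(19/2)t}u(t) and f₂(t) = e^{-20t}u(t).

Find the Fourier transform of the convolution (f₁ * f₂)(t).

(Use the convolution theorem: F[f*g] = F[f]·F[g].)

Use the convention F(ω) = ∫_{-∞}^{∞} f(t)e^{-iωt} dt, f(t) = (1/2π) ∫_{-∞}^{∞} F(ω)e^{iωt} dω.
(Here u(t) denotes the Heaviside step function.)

F[f₁*f₂](ω) = \frac{4}{\left(i \omega + 20\right) \left(2 i \omega + 19\right)^{2}}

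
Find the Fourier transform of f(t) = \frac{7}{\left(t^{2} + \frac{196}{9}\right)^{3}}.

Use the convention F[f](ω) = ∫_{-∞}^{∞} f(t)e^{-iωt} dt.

F(ω) = \frac{27 \pi \left(196 \omega^{2} + 126 \left|{\omega}\right| + 27\right) e^{- \frac{14 \left|{\omega}\right|}{3}}}{614656}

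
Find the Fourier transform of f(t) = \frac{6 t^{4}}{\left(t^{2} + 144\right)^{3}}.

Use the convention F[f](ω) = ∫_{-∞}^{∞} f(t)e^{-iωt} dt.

F(ω) = \frac{3 \pi \left(48 \omega^{2} - 20 \left|{\omega}\right| + 1\right) e^{- 12 \left|{\omega}\right|}}{16}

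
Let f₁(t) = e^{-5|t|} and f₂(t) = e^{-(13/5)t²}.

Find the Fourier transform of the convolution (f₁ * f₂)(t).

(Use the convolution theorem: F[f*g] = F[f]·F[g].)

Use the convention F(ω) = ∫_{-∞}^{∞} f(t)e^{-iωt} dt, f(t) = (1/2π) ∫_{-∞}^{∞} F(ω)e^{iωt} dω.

F[f₁*f₂](ω) = \frac{10 \sqrt{65} \sqrt{\pi} e^{- \frac{5 \omega^{2}}{52}}}{13 \left(\omega^{2} + 25\right)}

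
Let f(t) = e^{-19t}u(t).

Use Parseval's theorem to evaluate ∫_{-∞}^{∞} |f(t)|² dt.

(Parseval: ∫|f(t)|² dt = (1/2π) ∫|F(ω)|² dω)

∫|f(t)|² dt = \frac{1}{38}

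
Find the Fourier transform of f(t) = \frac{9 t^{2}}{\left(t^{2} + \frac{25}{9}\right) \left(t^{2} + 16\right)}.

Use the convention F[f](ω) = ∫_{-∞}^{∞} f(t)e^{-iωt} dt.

F(ω) = \frac{324 \pi e^{- 4 \left|{\omega}\right|}}{119} - \frac{135 \pi e^{- \frac{5 \left|{\omega}\right|}{3}}}{119}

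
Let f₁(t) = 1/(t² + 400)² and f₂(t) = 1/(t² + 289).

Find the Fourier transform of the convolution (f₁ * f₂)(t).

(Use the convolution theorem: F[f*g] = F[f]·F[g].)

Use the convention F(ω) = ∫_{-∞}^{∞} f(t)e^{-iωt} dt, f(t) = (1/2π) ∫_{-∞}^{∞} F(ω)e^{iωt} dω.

F[f₁*f₂](ω) = \frac{\pi^{2} \left(20 \left|{\omega}\right| + 1\right) e^{- 37 \left|{\omega}\right|}}{272000}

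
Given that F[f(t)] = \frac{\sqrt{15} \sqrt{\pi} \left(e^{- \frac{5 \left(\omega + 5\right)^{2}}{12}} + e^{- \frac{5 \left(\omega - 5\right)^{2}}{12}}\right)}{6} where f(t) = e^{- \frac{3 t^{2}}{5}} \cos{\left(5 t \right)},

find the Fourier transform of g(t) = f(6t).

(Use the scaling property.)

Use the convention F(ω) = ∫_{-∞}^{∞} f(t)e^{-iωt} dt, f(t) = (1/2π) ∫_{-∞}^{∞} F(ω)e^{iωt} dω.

F[g](ω) = \frac{\sqrt{15} \sqrt{\pi} \left(e^{\frac{25 \omega}{18}} + 1\right) e^{- \frac{5 \omega^{2}}{432} - \frac{25 \omega}{36} - \frac{125}{12}}}{36}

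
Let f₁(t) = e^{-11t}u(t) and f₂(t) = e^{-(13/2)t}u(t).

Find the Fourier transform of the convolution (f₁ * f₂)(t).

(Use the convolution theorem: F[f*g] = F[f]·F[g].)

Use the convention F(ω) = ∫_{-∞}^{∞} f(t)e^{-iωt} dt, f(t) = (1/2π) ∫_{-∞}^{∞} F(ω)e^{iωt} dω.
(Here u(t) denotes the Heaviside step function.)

F[f₁*f₂](ω) = \frac{2}{\left(i \omega + 11\right) \left(2 i \omega + 13\right)}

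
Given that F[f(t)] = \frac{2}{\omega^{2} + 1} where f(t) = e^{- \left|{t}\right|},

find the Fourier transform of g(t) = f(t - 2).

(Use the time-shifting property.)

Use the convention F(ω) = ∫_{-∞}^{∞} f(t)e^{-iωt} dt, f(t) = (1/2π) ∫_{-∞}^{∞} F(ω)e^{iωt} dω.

F[g](ω) = \frac{2 e^{- 2 i \omega}}{\omega^{2} + 1}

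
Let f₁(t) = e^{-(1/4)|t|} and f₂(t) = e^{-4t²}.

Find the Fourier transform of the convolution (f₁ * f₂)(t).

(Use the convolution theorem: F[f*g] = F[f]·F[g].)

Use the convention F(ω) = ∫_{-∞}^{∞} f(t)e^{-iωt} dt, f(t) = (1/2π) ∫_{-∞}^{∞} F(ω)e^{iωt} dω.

F[f₁*f₂](ω) = \frac{4 \sqrt{\pi} e^{- \frac{\omega^{2}}{16}}}{16 \omega^{2} + 1}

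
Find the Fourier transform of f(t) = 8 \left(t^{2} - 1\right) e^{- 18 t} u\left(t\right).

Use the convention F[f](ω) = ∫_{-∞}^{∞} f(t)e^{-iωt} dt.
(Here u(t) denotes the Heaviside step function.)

F(ω) = \frac{8 \left(2 i \omega - \left(i \omega + 18\right)^{3} + 36\right)}{\left(i \omega + 18\right)^{4}}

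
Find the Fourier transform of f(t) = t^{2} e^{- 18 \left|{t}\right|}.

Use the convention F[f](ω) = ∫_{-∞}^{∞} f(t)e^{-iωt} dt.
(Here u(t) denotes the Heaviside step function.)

F(ω) = \frac{216 \left(108 - \omega^{2}\right)}{\left(\omega^{2} + 324\right)^{3}}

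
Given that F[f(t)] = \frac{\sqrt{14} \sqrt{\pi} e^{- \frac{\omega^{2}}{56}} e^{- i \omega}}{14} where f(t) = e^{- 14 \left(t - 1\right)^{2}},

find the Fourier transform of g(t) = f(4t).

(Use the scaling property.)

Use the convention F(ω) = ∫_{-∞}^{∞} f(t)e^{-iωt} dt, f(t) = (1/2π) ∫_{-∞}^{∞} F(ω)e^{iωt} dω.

F[g](ω) = \frac{\sqrt{14} \sqrt{\pi} e^{- \frac{\omega \left(\omega + 224 i\right)}{896}}}{56}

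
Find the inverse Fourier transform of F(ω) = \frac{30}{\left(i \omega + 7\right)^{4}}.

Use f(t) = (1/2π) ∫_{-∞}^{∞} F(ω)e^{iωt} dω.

f(t) = 5 t^{3} e^{- 7 t} u\left(t\right)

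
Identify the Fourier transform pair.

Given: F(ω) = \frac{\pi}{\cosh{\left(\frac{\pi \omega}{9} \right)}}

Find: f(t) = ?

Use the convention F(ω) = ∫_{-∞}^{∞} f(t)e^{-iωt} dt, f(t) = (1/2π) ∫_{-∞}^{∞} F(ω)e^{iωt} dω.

f(t) = \frac{9}{e^{\frac{9 t}{2}} + e^{- \frac{9 t}{2}}}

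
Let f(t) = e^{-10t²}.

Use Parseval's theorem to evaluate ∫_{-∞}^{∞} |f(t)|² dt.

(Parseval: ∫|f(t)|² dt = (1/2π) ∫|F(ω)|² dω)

∫|f(t)|² dt = \frac{\sqrt{5} \sqrt{\pi}}{10}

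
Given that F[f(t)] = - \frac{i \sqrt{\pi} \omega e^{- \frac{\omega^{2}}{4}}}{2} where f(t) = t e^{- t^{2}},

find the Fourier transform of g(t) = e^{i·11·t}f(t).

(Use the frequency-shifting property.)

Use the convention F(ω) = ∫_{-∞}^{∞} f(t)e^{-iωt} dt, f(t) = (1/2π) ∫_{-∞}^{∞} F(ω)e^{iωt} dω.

F[g](ω) = \frac{i \sqrt{\pi} \left(11 - \omega\right) e^{- \frac{\left(\omega - 11\right)^{2}}{4}}}{2}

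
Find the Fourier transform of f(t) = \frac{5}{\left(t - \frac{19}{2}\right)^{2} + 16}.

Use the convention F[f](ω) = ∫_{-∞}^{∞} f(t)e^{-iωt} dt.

F(ω) = \frac{5 \pi e^{- \frac{19 i \omega}{2} - 4 \left|{\omega}\right|}}{4}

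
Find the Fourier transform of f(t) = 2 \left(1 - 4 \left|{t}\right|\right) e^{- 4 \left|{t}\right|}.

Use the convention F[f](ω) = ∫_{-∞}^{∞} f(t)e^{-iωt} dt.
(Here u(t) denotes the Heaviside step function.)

F(ω) = \frac{32 \omega^{2}}{\left(\omega^{2} + 16\right)^{2}}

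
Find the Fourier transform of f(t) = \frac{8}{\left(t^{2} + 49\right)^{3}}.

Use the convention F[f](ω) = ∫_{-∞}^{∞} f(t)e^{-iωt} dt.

F(ω) = \frac{\pi \left(49 \omega^{2} + 21 \left|{\omega}\right| + 3\right) e^{- 7 \left|{\omega}\right|}}{16807}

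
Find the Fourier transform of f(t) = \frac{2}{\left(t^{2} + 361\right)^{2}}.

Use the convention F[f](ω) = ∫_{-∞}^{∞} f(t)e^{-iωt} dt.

F(ω) = \frac{\pi \left(19 \left|{\omega}\right| + 1\right) e^{- 19 \left|{\omega}\right|}}{6859}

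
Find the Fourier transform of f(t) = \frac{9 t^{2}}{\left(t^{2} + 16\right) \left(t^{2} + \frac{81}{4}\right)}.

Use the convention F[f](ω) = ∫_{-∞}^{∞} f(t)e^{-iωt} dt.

F(ω) = - \frac{144 \pi e^{- 4 \left|{\omega}\right|}}{17} + \frac{162 \pi e^{- \frac{9 \left|{\omega}\right|}{2}}}{17}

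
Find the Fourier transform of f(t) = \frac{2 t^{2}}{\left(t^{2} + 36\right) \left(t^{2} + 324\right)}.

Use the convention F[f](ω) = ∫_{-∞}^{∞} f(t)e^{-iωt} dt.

F(ω) = \frac{\pi \left(3 - e^{12 \left|{\omega}\right|}\right) e^{- 18 \left|{\omega}\right|}}{24}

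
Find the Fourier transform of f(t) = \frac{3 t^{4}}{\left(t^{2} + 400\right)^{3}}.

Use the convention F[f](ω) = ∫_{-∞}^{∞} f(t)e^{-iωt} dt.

F(ω) = \frac{3 \pi \left(400 \omega^{2} - 100 \left|{\omega}\right| + 3\right) e^{- 20 \left|{\omega}\right|}}{160}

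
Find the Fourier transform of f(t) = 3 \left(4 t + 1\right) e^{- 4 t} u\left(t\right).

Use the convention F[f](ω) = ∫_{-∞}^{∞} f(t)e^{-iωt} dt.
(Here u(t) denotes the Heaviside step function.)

F(ω) = \frac{3 \left(- i \omega - 8\right)}{\omega^{2} - 8 i \omega - 16}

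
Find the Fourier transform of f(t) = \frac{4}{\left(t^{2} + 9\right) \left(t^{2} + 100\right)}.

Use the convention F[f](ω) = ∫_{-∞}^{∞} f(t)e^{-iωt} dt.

F(ω) = \frac{2 \pi \left(10 e^{7 \left|{\omega}\right|} - 3\right) e^{- 10 \left|{\omega}\right|}}{1365}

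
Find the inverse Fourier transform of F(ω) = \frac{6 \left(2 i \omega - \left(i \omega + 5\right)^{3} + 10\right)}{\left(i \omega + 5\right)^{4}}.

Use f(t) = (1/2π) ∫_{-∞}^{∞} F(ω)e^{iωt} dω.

f(t) = 6 \left(t^{2} - 1\right) e^{- 5 t} u\left(t\right)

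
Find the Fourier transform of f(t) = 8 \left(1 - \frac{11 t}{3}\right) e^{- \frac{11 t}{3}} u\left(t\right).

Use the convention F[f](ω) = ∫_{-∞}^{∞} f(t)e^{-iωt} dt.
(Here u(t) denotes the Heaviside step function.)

F(ω) = \frac{72 i \omega}{- 9 \omega^{2} + 66 i \omega + 121}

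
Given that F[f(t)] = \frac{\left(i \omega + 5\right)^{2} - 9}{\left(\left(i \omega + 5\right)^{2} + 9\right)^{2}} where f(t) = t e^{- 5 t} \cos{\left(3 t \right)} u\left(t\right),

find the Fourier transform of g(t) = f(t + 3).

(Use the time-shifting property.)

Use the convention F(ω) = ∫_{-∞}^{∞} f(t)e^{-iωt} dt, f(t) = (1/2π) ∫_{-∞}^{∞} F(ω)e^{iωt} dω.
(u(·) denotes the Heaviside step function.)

F[g](ω) = \frac{\left(\left(i \omega + 5\right)^{2} - 9\right) e^{3 i \omega}}{\left(\left(i \omega + 5\right)^{2} + 9\right)^{2}}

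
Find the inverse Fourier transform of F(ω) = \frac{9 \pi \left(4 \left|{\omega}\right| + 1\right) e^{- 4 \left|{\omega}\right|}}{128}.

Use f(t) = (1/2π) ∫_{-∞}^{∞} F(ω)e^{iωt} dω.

f(t) = \frac{9}{\left(t^{2} + 16\right)^{2}}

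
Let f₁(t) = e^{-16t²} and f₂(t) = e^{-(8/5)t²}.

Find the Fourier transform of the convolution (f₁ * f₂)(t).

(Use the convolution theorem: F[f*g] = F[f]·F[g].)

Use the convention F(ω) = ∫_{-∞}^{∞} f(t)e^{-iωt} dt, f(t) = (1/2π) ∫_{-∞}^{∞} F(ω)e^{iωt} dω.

F[f₁*f₂](ω) = \frac{\sqrt{10} \pi e^{- \frac{11 \omega^{2}}{64}}}{16}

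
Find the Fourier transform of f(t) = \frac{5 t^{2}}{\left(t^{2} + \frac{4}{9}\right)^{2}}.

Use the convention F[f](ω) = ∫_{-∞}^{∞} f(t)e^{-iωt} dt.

F(ω) = \frac{5 \pi \left(3 - 2 \left|{\omega}\right|\right) e^{- \frac{2 \left|{\omega}\right|}{3}}}{4}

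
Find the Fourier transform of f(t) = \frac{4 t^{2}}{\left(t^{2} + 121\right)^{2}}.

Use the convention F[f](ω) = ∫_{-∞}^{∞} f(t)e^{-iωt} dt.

F(ω) = \frac{2 \pi \left(1 - 11 \left|{\omega}\right|\right) e^{- 11 \left|{\omega}\right|}}{11}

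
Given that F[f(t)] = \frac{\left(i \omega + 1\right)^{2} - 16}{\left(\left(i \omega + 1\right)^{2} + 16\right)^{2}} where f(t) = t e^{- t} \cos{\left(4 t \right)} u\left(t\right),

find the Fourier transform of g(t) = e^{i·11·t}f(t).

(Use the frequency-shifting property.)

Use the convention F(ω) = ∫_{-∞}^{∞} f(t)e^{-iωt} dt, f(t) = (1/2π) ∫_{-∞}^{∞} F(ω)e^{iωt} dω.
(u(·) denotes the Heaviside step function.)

F[g](ω) = \frac{\left(i \left(\omega - 11\right) + 1\right)^{2} - 16}{\left(\left(i \left(\omega - 11\right) + 1\right)^{2} + 16\right)^{2}}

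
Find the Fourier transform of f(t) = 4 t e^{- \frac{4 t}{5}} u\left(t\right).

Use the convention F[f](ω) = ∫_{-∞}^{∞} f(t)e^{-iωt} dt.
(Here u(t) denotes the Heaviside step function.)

F(ω) = \frac{100}{\left(5 i \omega + 4\right)^{2}}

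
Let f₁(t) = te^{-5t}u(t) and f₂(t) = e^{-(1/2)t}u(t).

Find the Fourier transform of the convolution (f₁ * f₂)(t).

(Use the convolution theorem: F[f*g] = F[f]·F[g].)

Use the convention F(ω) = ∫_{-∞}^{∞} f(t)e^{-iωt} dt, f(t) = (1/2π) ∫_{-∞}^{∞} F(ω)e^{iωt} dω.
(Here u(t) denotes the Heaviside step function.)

F[f₁*f₂](ω) = \frac{2}{\left(i \omega + 5\right)^{2} \left(2 i \omega + 1\right)}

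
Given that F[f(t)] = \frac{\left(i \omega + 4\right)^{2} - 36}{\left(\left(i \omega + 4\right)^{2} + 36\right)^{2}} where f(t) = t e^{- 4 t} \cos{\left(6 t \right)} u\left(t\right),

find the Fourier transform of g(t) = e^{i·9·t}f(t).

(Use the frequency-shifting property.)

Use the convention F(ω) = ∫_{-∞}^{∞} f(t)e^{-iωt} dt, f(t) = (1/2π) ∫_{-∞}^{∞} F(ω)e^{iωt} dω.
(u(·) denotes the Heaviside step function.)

F[g](ω) = \frac{\left(i \left(\omega - 9\right) + 4\right)^{2} - 36}{\left(\left(i \left(\omega - 9\right) + 4\right)^{2} + 36\right)^{2}}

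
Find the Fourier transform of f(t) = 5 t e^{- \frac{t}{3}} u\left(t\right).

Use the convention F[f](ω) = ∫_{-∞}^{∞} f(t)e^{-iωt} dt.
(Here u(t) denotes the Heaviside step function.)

F(ω) = \frac{45}{\left(3 i \omega + 1\right)^{2}}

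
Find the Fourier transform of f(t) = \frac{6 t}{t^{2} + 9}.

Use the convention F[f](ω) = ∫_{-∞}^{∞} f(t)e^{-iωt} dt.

F(ω) = - 6 i \pi e^{- 3 \left|{\omega}\right|} \operatorname{sign}{\left(\omega \right)}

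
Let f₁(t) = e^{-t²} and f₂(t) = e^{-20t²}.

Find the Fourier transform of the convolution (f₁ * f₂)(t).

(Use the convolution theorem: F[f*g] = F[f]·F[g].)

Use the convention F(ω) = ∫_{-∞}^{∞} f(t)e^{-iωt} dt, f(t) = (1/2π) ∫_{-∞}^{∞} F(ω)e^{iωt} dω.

F[f₁*f₂](ω) = \frac{\sqrt{5} \pi e^{- \frac{21 \omega^{2}}{80}}}{10}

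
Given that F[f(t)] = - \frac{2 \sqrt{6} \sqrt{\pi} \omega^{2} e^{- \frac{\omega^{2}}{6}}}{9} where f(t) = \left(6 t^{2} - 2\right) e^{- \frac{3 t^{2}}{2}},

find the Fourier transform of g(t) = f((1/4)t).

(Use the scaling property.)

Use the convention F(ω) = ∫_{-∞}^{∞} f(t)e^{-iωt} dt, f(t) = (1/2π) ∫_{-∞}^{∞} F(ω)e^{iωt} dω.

F[g](ω) = - \frac{128 \sqrt{6} \sqrt{\pi} \omega^{2} e^{- \frac{8 \omega^{2}}{3}}}{9}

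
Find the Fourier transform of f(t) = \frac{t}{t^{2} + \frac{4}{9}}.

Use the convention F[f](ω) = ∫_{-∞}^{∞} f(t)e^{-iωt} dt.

F(ω) = - i \pi e^{- \frac{2 \left|{\omega}\right|}{3}} \operatorname{sign}{\left(\omega \right)}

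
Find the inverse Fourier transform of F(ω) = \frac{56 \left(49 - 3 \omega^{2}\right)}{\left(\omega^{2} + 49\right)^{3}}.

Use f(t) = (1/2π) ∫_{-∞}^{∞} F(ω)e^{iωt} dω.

f(t) = 2 t^{2} e^{- 7 \left|{t}\right|}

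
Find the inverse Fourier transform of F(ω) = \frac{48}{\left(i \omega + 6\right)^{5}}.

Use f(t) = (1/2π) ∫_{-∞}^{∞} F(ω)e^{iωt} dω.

f(t) = 2 t^{4} e^{- 6 t} u\left(t\right)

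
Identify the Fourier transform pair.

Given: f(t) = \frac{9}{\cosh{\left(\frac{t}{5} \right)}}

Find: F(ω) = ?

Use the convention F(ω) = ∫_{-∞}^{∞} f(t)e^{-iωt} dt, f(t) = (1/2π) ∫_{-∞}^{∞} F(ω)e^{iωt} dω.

F(ω) = \frac{45 \pi}{\cosh{\left(\frac{5 \pi \omega}{2} \right)}}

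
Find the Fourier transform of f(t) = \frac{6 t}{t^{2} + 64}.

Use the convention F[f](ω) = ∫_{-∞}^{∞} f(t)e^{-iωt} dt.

F(ω) = - 6 i \pi e^{- 8 \left|{\omega}\right|} \operatorname{sign}{\left(\omega \right)}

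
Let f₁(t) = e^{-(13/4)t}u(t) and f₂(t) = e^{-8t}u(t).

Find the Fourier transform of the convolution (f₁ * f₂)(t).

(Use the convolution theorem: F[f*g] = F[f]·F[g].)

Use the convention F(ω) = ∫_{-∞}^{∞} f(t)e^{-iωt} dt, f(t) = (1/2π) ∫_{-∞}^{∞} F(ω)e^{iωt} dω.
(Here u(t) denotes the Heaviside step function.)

F[f₁*f₂](ω) = \frac{4}{\left(i \omega + 8\right) \left(4 i \omega + 13\right)}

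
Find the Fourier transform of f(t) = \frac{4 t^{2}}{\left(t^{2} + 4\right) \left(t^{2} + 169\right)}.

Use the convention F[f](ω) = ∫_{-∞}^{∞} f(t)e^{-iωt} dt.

F(ω) = \frac{4 \pi \left(13 - 2 e^{11 \left|{\omega}\right|}\right) e^{- 13 \left|{\omega}\right|}}{165}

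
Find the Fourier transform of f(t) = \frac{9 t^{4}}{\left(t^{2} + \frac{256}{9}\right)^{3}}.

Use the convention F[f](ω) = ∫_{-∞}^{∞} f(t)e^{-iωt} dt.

F(ω) = \frac{3 \pi \left(256 \omega^{2} - 240 \left|{\omega}\right| + 27\right) e^{- \frac{16 \left|{\omega}\right|}{3}}}{128}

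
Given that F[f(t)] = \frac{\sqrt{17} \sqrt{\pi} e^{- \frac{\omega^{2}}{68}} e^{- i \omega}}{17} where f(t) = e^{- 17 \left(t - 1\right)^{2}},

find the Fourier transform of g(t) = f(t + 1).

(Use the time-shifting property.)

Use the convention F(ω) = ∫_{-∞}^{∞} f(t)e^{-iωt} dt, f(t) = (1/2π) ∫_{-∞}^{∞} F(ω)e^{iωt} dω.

F[g](ω) = \frac{\sqrt{17} \sqrt{\pi} e^{- \frac{\omega^{2}}{68}}}{17}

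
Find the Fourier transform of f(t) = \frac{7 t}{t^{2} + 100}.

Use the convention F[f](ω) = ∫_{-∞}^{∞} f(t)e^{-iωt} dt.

F(ω) = - 7 i \pi e^{- 10 \left|{\omega}\right|} \operatorname{sign}{\left(\omega \right)}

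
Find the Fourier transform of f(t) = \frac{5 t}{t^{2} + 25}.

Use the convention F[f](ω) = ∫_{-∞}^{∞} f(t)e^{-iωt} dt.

F(ω) = - 5 i \pi e^{- 5 \left|{\omega}\right|} \operatorname{sign}{\left(\omega \right)}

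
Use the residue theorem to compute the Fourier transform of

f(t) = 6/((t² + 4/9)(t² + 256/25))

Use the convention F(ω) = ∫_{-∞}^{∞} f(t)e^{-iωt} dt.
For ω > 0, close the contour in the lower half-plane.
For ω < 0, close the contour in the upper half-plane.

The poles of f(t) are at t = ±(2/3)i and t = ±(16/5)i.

Let g(z) = f(z)e^{-iωz}; for large |z| the factor e^{-iωz} decays in the lower half-plane when ω > 0 and in the upper half-plane when ω < 0.

Case ω > 0 (lower half-plane, clockwise contour ⇒ F(ω) = -2πi·ΣRes):
  Res_{z = - \frac{2 i}{3}} g(z) = \frac{2025 i e^{- \frac{2 \omega}{3}}}{4408}
  Res_{z = - \frac{16 i}{5}} g(z) = - \frac{3375 i e^{- \frac{16 \omega}{5}}}{35264}
  F(ω) = -2πi·ΣRes = \frac{2025 \pi e^{- \frac{2 \omega}{3}}}{2204} - \frac{3375 \pi e^{- \frac{16 \omega}{5}}}{17632}

Case ω < 0 (upper half-plane, counterclockwise contour ⇒ F(ω) = +2πi·ΣRes):
  Res_{z = \frac{2 i}{3}} g(z) = - \frac{2025 i e^{\frac{2 \omega}{3}}}{4408}
  Res_{z = \frac{16 i}{5}} g(z) = \frac{3375 i e^{\frac{16 \omega}{5}}}{35264}
  F(ω) = 2πi·ΣRes = \frac{675 \pi \left(- 5 e^{\frac{16 \omega}{5}} + 24 e^{\frac{2 \omega}{3}}\right)}{17632}

Both cases combine into a single formula in |ω|:

F(ω) = \frac{2025 \pi e^{- \frac{2 \left|{\omega}\right|}{3}}}{2204} - \frac{3375 \pi e^{- \frac{16 \left|{\omega}\right|}{5}}}{17632}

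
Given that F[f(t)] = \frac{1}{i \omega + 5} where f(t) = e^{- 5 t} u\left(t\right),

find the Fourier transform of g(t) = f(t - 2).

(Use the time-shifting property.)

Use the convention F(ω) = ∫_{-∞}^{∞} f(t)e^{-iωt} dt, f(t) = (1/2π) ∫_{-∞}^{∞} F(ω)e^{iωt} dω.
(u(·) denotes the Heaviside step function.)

F[g](ω) = \frac{e^{- 2 i \omega}}{i \omega + 5}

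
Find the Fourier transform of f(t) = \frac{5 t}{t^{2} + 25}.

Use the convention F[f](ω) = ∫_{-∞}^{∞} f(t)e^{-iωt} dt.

F(ω) = - 5 i \pi e^{- 5 \left|{\omega}\right|} \operatorname{sign}{\left(\omega \right)}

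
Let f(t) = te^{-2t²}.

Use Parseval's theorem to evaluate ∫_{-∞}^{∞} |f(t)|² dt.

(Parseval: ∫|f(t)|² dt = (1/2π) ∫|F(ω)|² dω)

∫|f(t)|² dt = \frac{\sqrt{\pi}}{16}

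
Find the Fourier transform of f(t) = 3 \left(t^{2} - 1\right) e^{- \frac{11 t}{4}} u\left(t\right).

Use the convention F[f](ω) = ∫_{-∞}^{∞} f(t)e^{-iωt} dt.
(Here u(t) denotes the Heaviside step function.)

F(ω) = \frac{12 \left(128 i \omega - \left(4 i \omega + 11\right)^{3} + 352\right)}{\left(4 i \omega + 11\right)^{4}}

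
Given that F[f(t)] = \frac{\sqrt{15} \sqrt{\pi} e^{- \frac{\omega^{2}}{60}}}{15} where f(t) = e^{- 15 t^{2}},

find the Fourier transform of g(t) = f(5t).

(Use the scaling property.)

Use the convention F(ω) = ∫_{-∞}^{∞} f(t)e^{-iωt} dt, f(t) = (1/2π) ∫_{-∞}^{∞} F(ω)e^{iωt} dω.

F[g](ω) = \frac{\sqrt{15} \sqrt{\pi} e^{- \frac{\omega^{2}}{1500}}}{75}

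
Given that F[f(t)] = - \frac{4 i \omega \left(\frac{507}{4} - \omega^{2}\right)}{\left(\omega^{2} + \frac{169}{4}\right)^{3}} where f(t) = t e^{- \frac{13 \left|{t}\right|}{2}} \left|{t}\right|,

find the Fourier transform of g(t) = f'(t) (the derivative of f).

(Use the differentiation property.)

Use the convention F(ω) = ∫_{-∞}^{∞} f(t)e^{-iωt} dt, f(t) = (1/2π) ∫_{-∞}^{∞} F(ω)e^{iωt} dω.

F[g](ω) = \frac{\omega^{2} \left(32448 - 256 \omega^{2}\right)}{\left(4 \omega^{2} + 169\right)^{3}}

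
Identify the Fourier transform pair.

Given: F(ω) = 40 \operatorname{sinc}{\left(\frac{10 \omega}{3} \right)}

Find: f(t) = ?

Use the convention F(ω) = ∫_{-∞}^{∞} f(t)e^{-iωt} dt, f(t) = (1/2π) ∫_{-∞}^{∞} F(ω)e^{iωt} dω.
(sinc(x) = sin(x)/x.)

f(t) = 6 \left(\begin{cases} 1 & \text{for}\: \left|{t}\right| < \frac{10}{3} \\0 & \text{otherwise} \end{cases}\right)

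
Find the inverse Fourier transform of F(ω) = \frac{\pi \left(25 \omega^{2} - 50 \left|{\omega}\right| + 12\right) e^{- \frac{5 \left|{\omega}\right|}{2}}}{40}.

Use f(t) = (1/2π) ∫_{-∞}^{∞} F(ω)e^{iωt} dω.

f(t) = \frac{2 t^{4}}{\left(t^{2} + \frac{25}{4}\right)^{3}}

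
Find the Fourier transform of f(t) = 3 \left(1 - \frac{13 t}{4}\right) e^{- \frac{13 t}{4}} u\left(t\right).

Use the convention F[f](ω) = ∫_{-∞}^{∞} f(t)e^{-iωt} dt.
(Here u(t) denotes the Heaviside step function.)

F(ω) = \frac{48 i \omega}{- 16 \omega^{2} + 104 i \omega + 169}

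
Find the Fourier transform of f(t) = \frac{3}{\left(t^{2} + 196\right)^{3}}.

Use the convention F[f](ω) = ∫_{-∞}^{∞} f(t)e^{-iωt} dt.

F(ω) = \frac{3 \pi \left(196 \omega^{2} + 42 \left|{\omega}\right| + 3\right) e^{- 14 \left|{\omega}\right|}}{4302592}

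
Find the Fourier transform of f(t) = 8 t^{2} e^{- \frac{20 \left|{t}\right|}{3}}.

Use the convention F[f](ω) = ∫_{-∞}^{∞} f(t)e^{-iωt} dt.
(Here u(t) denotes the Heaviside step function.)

F(ω) = \frac{17280 \left(400 - 27 \omega^{2}\right)}{\left(9 \omega^{2} + 400\right)^{3}}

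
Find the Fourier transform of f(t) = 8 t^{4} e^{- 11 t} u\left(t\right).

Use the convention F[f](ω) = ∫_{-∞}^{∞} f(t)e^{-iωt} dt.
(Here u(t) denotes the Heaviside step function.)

F(ω) = \frac{192}{\left(i \omega + 11\right)^{5}}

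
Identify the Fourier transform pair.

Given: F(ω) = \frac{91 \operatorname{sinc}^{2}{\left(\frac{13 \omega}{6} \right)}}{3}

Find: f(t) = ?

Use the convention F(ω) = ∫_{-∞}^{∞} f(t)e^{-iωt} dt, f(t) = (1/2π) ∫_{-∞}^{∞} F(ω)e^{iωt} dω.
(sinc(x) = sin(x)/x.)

f(t) = 7 \left(\begin{cases} 1 - \frac{3 \left|{t}\right|}{13} & \text{for}\: \left|{t}\right| < \frac{13}{3} \\0 & \text{otherwise} \end{cases}\right)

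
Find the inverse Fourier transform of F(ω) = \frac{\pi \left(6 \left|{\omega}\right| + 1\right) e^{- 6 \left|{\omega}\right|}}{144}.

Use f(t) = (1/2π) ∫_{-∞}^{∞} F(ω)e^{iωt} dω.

f(t) = \frac{3}{\left(t^{2} + 36\right)^{2}}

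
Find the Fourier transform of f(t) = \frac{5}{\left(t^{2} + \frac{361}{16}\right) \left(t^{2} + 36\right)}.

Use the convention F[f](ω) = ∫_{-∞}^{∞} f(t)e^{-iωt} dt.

F(ω) = - \frac{8 \pi e^{- 6 \left|{\omega}\right|}}{129} + \frac{64 \pi e^{- \frac{19 \left|{\omega}\right|}{4}}}{817}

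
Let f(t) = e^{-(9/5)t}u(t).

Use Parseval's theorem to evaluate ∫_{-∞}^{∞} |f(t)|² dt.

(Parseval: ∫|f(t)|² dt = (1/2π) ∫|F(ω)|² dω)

∫|f(t)|² dt = \frac{5}{18}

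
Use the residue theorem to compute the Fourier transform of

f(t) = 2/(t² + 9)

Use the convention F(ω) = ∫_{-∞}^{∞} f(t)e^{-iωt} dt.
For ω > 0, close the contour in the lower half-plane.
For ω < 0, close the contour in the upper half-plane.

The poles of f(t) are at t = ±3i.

Let g(z) = f(z)e^{-iωz}; for large |z| the factor e^{-iωz} decays in the lower half-plane when ω > 0 and in the upper half-plane when ω < 0.

Case ω > 0 (lower half-plane, clockwise contour ⇒ F(ω) = -2πi·ΣRes):
  Res_{z = - 3 i} g(z) = \frac{i e^{- 3 \omega}}{3}
  F(ω) = -2πi·ΣRes = \frac{2 \pi e^{- 3 \omega}}{3}

Case ω < 0 (upper half-plane, counterclockwise contour ⇒ F(ω) = +2πi·ΣRes):
  Res_{z = 3 i} g(z) = - \frac{i e^{3 \omega}}{3}
  F(ω) = 2πi·ΣRes = \frac{2 \pi e^{3 \omega}}{3}

Both cases combine into a single formula in |ω|:

F(ω) = \frac{2 \pi e^{- 3 \left|{\omega}\right|}}{3}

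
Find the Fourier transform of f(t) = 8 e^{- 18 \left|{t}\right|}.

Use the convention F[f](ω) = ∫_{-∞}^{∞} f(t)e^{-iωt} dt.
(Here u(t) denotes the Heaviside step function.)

F(ω) = \frac{288}{\omega^{2} + 324}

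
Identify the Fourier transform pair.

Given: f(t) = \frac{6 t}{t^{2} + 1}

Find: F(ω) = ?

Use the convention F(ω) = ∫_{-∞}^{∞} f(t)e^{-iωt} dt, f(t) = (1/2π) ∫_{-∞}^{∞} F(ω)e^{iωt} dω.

F(ω) = - 6 i \pi e^{- \left|{\omega}\right|} \operatorname{sign}{\left(\omega \right)}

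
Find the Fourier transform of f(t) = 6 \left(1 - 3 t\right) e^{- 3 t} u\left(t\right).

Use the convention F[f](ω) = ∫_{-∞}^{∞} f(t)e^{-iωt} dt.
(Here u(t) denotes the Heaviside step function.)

F(ω) = \frac{6 i \omega}{- \omega^{2} + 6 i \omega + 9}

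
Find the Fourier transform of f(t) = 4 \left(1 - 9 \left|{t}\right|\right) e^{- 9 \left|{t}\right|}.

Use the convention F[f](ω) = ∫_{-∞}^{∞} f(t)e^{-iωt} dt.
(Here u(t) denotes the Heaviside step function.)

F(ω) = \frac{144 \omega^{2}}{\left(\omega^{2} + 81\right)^{2}}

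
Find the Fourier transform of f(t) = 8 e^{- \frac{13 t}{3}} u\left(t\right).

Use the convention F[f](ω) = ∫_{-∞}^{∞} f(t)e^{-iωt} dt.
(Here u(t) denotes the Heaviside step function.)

F(ω) = \frac{24}{3 i \omega + 13}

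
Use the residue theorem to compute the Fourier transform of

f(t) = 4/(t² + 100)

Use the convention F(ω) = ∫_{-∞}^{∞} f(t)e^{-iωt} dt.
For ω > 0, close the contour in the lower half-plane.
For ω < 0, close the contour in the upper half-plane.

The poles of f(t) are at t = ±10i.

Let g(z) = f(z)e^{-iωz}; for large |z| the factor e^{-iωz} decays in the lower half-plane when ω > 0 and in the upper half-plane when ω < 0.

Case ω > 0 (lower half-plane, clockwise contour ⇒ F(ω) = -2πi·ΣRes):
  Res_{z = - 10 i} g(z) = \frac{i e^{- 10 \omega}}{5}
  F(ω) = -2πi·ΣRes = \frac{2 \pi e^{- 10 \omega}}{5}

Case ω < 0 (upper half-plane, counterclockwise contour ⇒ F(ω) = +2πi·ΣRes):
  Res_{z = 10 i} g(z) = - \frac{i e^{10 \omega}}{5}
  F(ω) = 2πi·ΣRes = \frac{2 \pi e^{10 \omega}}{5}

Both cases combine into a single formula in |ω|:

F(ω) = \frac{2 \pi e^{- 10 \left|{\omega}\right|}}{5}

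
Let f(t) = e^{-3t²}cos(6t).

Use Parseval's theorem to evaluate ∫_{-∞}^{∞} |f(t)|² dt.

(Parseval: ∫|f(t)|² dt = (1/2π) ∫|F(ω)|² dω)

∫|f(t)|² dt = \frac{\sqrt{6} \sqrt{\pi} \left(1 + e^{6}\right)}{12 e^{6}}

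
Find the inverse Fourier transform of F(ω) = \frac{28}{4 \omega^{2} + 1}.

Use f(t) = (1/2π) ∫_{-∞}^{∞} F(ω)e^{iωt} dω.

f(t) = 7 e^{- \frac{\left|{t}\right|}{2}}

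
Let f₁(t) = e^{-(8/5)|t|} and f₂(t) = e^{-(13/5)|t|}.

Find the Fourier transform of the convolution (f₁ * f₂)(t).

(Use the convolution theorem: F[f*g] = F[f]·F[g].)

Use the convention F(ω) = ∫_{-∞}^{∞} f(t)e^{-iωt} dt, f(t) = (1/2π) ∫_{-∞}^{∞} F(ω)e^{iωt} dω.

F[f₁*f₂](ω) = \frac{10400}{625 \omega^{4} + 5825 \omega^{2} + 10816}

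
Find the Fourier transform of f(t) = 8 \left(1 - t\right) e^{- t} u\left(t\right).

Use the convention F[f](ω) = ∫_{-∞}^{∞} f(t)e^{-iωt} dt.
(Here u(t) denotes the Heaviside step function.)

F(ω) = \frac{8 i \omega}{- \omega^{2} + 2 i \omega + 1}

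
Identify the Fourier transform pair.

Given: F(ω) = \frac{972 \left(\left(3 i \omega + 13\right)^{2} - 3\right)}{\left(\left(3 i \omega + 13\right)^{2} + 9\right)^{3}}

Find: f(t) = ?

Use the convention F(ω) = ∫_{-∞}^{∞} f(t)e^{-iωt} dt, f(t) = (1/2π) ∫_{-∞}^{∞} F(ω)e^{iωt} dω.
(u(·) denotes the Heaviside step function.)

f(t) = 2 t^{2} e^{- \frac{13 t}{3}} \sin{\left(t \right)} u\left(t\right)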